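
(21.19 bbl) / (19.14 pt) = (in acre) 0.1233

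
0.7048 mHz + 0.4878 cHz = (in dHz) 0.05583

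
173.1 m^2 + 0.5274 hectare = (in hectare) 0.5447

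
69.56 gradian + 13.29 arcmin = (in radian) 1.097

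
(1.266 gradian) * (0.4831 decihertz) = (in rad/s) 0.0009607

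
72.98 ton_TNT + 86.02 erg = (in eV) 1.906e+30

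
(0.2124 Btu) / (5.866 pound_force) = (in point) 2.434e+04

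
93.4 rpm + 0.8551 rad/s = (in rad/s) 10.64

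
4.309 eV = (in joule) 6.904e-19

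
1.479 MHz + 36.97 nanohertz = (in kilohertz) 1479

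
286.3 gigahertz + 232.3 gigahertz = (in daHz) 5.186e+10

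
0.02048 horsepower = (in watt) 15.27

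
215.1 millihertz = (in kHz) 0.0002151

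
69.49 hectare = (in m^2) 6.949e+05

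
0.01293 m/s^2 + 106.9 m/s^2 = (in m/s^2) 106.9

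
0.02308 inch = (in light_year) 6.196e-20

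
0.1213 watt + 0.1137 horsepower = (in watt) 84.91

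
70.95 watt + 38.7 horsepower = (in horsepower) 38.8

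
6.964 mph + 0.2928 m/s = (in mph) 7.619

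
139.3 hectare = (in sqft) 1.499e+07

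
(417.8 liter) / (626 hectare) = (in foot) 2.19e-07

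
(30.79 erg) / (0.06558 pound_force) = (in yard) 1.154e-05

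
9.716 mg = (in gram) 0.009716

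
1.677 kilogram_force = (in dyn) 1.645e+06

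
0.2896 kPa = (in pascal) 289.6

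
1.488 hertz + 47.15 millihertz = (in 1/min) 92.11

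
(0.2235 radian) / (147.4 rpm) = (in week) 2.394e-08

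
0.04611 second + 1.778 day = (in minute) 2560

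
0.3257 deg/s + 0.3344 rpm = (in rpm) 0.3887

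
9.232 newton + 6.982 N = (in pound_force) 3.645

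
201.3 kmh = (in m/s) 55.92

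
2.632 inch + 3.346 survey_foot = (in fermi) 1.087e+15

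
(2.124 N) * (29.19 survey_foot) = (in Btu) 0.01791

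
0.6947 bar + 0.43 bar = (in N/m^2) 1.125e+05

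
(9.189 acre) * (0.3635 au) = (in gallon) 5.342e+17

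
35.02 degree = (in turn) 0.09728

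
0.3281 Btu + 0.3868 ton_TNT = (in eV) 1.01e+28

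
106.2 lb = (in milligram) 4.817e+07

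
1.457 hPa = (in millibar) 1.457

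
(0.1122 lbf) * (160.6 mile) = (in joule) 1.29e+05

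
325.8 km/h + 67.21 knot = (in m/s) 125.1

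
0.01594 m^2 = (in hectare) 1.594e-06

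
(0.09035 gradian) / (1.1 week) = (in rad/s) 2.133e-09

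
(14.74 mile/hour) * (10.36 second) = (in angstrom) 6.827e+11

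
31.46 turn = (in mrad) 1.977e+05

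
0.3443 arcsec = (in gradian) 0.0001063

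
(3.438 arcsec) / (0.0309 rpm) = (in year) 1.633e-10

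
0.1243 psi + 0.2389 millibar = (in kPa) 0.8809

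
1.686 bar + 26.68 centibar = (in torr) 1465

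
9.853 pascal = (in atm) 9.724e-05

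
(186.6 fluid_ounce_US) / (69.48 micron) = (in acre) 0.01963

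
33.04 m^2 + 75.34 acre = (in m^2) 3.049e+05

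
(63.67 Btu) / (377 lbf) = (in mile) 0.02489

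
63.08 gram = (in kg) 0.06308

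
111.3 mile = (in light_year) 1.893e-11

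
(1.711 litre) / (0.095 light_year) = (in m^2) 1.904e-18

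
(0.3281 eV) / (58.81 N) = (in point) 2.534e-18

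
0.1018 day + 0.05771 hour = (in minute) 150.1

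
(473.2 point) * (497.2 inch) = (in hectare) 0.0002108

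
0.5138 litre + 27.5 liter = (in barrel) 0.1762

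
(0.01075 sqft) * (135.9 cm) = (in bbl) 0.008537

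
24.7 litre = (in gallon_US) 6.525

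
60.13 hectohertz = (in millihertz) 6.013e+06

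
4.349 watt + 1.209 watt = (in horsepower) 0.007453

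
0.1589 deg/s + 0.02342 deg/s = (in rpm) 0.03039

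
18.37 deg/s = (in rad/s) 0.3206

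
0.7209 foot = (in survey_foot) 0.7209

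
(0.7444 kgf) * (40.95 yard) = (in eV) 1.706e+21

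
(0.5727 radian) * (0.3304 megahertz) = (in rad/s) 1.892e+05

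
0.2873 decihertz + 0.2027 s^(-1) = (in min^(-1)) 13.89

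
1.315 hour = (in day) 0.05479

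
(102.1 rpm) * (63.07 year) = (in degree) 1.218e+12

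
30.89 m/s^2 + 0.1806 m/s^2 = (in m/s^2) 31.07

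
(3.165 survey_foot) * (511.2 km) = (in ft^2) 5.308e+06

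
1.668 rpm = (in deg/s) 10.01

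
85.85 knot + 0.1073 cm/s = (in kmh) 159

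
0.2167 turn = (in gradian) 86.68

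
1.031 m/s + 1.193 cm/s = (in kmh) 3.755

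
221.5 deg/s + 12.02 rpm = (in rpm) 48.94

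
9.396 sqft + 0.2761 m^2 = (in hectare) 0.0001149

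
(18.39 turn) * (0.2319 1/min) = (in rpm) 4.265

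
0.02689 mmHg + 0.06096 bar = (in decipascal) 6.1e+04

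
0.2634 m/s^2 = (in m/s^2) 0.2634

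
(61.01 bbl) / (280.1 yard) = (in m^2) 0.03787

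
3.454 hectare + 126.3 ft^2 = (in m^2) 3.455e+04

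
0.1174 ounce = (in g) 3.328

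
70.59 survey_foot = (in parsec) 6.973e-16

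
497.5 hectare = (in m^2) 4.975e+06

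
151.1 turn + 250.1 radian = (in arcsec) 2.474e+08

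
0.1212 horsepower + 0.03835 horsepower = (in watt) 119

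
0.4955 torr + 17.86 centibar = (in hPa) 179.3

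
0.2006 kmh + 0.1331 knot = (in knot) 0.2414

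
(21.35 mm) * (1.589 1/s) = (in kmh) 0.1221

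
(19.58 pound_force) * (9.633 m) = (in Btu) 0.7952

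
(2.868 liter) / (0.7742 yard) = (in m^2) 0.004051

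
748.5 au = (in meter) 1.12e+14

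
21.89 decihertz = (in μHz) 2.189e+06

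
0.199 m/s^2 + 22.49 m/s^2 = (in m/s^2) 22.69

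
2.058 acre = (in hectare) 0.8328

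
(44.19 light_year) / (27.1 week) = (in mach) 7.491e+07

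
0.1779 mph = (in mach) 0.0002336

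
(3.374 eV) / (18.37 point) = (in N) 8.342e-17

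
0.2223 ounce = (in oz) 0.2223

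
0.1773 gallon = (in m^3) 0.0006712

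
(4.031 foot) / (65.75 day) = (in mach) 6.352e-10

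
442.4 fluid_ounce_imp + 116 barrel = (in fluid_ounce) 6.24e+05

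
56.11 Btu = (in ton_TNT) 1.415e-05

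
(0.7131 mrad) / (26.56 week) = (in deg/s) 2.544e-09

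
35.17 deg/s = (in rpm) 5.862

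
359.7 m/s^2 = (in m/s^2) 359.7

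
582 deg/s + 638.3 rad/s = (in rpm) 6192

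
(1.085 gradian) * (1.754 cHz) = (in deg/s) 0.01713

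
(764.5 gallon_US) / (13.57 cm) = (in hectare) 0.002133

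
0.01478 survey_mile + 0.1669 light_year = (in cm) 1.579e+17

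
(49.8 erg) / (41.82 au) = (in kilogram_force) 8.117e-20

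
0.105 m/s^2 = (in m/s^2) 0.105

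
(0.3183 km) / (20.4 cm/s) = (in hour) 0.4334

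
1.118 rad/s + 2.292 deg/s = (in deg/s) 66.35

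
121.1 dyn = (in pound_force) 0.0002722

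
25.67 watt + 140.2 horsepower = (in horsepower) 140.2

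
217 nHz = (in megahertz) 2.17e-13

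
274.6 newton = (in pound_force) 61.73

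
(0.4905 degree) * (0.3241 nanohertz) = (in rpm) 2.65e-11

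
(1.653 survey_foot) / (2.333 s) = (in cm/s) 21.6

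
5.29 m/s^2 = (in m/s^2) 5.29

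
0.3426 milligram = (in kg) 3.426e-07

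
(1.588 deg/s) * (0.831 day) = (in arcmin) 6.841e+06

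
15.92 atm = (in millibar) 1.613e+04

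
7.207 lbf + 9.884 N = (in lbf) 9.429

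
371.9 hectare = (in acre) 919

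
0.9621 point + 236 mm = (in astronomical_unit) 1.58e-12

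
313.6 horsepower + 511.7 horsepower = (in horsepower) 825.3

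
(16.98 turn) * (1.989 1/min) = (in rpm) 33.77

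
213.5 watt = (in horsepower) 0.2863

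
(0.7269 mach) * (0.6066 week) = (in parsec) 2.943e-09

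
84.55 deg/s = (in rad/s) 1.476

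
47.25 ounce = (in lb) 2.953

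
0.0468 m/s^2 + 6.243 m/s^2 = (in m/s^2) 6.29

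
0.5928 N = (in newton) 0.5928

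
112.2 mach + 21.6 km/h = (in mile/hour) 8.547e+04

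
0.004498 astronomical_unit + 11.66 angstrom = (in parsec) 2.181e-08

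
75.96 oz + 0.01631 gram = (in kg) 2.153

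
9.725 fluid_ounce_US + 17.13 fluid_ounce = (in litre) 0.7942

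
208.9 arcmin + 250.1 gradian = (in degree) 228.6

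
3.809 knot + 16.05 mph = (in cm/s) 913.5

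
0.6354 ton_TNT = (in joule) 2.659e+09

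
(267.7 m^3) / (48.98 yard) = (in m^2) 5.977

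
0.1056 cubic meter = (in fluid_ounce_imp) 3717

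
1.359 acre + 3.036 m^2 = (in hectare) 0.5503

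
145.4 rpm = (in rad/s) 15.23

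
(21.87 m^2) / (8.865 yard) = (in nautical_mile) 0.001457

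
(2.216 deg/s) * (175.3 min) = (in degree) 2.331e+04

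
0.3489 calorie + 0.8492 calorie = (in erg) 5.013e+07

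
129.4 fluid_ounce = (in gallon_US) 1.011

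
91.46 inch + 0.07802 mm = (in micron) 2.323e+06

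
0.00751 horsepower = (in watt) 5.6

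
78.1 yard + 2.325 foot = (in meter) 72.12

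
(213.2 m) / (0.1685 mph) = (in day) 0.03276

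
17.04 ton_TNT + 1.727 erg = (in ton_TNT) 17.04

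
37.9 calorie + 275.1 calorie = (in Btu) 1.241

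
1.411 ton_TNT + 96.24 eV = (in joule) 5.904e+09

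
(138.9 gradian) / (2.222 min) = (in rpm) 0.1563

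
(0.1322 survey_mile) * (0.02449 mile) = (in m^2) 8385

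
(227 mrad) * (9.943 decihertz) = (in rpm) 2.155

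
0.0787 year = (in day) 28.73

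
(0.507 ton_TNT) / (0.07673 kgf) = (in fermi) 2.819e+24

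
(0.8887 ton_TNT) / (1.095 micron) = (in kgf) 3.463e+14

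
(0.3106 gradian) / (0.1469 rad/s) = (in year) 1.053e-09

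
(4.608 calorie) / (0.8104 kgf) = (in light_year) 2.564e-16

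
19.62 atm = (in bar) 19.88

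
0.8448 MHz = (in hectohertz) 8448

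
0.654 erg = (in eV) 4.082e+11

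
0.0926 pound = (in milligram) 4.2e+04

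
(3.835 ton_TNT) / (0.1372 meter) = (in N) 1.17e+11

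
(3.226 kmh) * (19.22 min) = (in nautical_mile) 0.558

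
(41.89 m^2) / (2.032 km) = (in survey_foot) 0.06763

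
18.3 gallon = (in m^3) 0.06927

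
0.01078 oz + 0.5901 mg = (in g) 0.3062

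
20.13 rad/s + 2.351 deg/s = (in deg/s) 1156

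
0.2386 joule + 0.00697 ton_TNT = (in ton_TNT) 0.00697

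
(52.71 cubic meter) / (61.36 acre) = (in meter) 0.0002123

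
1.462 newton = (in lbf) 0.3287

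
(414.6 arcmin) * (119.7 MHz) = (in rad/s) 1.444e+07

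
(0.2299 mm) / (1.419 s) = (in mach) 4.758e-07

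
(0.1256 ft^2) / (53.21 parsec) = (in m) 7.107e-21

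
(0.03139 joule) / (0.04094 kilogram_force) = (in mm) 78.18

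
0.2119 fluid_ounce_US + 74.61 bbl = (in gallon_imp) 2609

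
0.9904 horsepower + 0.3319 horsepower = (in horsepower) 1.322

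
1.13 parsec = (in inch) 1.373e+18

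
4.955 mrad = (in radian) 0.004955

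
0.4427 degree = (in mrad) 7.727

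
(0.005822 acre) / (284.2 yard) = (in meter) 0.09066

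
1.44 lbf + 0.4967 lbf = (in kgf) 0.8785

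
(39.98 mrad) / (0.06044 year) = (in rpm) 2.003e-07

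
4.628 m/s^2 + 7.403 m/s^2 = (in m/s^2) 12.03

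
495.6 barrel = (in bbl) 495.6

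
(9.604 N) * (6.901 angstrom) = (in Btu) 6.282e-12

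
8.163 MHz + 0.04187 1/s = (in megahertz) 8.163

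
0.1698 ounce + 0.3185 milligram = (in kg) 0.004814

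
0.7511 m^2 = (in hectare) 7.511e-05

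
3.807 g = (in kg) 0.003807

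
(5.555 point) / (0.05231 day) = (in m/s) 4.336e-07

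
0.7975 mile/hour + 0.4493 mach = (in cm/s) 1.533e+04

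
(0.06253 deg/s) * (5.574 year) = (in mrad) 1.918e+08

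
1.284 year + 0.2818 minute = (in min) 6.749e+05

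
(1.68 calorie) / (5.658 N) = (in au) 8.304e-12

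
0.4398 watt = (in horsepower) 0.0005898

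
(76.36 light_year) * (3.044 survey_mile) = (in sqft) 3.809e+22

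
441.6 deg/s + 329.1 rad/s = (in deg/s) 1.93e+04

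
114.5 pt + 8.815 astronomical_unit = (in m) 1.319e+12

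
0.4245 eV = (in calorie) 1.626e-20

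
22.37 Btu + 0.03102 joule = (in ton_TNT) 5.641e-06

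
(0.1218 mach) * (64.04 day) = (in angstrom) 2.295e+18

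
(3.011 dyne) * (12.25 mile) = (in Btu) 0.0005626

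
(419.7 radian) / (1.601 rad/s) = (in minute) 4.369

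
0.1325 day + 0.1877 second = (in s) 1.145e+04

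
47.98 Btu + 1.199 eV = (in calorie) 1.21e+04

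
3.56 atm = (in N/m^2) 3.607e+05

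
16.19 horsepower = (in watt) 1.207e+04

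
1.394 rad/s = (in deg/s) 79.87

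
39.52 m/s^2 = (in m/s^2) 39.52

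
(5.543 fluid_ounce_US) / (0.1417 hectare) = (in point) 0.0003279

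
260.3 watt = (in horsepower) 0.3491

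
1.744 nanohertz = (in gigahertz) 1.744e-18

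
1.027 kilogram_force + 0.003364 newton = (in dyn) 1.007e+06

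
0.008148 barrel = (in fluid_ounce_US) 43.8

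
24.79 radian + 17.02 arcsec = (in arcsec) 5.113e+06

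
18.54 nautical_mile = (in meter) 3.434e+04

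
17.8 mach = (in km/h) 2.182e+04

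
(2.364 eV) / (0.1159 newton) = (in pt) 9.263e-15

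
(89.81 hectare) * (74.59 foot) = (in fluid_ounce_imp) 7.186e+11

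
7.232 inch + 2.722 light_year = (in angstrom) 2.575e+26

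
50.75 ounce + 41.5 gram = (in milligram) 1.48e+06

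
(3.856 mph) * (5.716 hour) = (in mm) 3.547e+07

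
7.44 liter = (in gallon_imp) 1.637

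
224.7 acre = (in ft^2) 9.788e+06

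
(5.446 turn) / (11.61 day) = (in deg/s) 0.001954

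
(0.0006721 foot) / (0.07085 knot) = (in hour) 1.561e-06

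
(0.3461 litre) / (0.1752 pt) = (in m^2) 5.6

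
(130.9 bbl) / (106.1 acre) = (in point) 0.1374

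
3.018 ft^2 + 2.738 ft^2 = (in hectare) 5.347e-05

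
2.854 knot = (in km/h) 5.286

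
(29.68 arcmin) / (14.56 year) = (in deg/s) 1.077e-09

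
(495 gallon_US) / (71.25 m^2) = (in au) 1.758e-13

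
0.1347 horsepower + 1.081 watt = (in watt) 101.5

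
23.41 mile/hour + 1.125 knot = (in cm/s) 1104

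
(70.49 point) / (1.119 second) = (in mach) 6.527e-05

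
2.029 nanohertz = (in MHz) 2.029e-15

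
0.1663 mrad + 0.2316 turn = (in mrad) 1455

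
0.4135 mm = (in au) 2.764e-15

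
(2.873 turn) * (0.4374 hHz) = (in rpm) 7540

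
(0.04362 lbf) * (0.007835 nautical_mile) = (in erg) 2.815e+07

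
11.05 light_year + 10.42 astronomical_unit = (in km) 1.045e+14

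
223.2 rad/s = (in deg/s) 1.279e+04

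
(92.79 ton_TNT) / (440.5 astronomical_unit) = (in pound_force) 0.001324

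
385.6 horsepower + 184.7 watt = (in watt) 2.877e+05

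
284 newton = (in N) 284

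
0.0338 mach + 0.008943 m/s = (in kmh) 41.46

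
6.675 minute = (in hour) 0.1113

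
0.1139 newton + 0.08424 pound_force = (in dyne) 4.886e+04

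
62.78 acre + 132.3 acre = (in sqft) 8.498e+06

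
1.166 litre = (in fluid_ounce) 39.43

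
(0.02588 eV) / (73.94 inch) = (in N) 2.208e-21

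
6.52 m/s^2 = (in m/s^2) 6.52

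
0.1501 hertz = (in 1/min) 9.006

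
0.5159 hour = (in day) 0.0215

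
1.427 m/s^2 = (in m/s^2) 1.427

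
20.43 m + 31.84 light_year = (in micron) 3.012e+23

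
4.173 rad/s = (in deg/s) 239.1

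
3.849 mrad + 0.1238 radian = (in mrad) 127.6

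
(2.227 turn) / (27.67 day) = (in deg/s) 0.0003354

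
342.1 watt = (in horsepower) 0.4588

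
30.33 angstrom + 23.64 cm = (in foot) 0.7756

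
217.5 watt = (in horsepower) 0.2917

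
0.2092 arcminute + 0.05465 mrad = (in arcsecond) 23.82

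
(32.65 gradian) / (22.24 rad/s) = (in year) 7.312e-10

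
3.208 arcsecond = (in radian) 1.555e-05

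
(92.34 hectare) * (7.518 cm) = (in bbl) 4.366e+05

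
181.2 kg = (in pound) 399.5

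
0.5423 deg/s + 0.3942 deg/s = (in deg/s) 0.9365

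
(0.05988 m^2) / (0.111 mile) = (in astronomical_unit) 2.241e-15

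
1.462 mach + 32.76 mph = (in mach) 1.505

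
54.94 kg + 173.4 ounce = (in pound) 132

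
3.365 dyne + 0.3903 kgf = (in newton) 3.828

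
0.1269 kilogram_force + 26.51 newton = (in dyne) 2.775e+06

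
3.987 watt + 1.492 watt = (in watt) 5.479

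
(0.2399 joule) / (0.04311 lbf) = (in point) 3546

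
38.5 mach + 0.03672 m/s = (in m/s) 1.311e+04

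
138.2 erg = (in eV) 8.626e+13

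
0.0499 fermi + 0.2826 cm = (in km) 2.826e-06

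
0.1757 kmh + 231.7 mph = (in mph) 231.8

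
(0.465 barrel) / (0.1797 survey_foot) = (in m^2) 1.35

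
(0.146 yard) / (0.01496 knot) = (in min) 0.2891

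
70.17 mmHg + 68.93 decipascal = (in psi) 1.358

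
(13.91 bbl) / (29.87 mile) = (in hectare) 4.601e-09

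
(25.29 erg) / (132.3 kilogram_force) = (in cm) 1.949e-07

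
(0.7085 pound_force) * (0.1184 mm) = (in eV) 2.329e+15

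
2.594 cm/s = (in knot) 0.05042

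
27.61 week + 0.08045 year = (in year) 0.61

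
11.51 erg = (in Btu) 1.091e-09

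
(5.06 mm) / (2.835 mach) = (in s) 5.242e-06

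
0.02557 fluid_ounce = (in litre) 0.0007562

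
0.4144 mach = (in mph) 315.6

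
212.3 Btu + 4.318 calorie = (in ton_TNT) 5.354e-05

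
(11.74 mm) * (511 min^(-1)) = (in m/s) 0.09999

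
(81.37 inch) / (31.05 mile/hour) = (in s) 0.1489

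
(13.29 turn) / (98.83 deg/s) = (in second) 48.41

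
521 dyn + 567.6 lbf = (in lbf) 567.6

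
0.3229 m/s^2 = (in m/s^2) 0.3229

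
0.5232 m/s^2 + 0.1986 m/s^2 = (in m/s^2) 0.7218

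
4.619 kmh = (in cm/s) 128.3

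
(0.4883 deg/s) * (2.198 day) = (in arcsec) 3.338e+08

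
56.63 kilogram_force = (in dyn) 5.554e+07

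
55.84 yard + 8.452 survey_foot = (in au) 3.585e-10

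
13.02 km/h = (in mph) 8.09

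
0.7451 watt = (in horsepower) 0.0009992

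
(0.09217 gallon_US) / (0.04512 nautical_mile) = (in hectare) 4.175e-10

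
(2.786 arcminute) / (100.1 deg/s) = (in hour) 1.289e-07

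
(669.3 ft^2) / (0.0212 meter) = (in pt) 8.314e+06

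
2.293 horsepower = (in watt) 1710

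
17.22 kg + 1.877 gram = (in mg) 1.722e+07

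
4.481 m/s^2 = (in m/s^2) 4.481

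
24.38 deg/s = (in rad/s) 0.4255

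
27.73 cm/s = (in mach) 0.0008144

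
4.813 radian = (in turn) 0.766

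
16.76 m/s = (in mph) 37.49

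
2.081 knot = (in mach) 0.003144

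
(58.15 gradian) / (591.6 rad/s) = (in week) 2.553e-09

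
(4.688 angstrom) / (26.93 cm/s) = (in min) 2.901e-11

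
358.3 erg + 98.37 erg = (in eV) 2.85e+14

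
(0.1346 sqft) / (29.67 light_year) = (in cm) 4.455e-18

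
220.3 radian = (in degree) 1.262e+04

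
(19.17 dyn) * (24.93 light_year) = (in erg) 4.521e+20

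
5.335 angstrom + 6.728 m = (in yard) 7.358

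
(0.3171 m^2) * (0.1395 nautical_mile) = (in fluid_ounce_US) 2.77e+06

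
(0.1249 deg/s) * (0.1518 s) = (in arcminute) 1.138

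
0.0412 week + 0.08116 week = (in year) 0.002347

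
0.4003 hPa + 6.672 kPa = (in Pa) 6712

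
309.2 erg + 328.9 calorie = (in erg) 1.376e+10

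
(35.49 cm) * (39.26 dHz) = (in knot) 2.708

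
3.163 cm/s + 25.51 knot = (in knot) 25.57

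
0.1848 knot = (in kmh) 0.3422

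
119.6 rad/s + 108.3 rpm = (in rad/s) 130.9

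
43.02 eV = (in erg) 6.893e-11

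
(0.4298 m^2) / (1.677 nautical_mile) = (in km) 1.384e-07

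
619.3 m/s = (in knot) 1204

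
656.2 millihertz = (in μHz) 6.562e+05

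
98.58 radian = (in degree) 5648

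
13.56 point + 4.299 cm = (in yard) 0.05225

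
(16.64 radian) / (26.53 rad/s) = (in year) 1.989e-08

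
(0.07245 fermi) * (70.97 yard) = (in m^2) 4.702e-15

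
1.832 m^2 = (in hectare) 0.0001832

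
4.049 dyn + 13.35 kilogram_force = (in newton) 130.9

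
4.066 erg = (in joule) 4.066e-07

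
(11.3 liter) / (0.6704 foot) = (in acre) 1.367e-05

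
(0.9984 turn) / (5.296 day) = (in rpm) 0.0001309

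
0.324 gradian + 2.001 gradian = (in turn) 0.005813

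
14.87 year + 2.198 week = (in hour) 1.306e+05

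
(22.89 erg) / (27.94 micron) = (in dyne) 8193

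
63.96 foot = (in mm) 1.95e+04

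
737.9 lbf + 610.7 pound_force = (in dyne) 5.999e+08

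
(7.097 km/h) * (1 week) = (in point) 3.38e+09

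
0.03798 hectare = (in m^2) 379.8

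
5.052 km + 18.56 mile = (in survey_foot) 1.146e+05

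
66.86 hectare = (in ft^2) 7.197e+06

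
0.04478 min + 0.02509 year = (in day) 9.158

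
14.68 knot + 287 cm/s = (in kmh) 37.52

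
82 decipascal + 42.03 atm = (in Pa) 4.259e+06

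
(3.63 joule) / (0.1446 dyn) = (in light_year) 2.653e-10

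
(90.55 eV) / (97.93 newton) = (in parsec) 4.801e-36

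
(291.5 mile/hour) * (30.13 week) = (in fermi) 2.375e+24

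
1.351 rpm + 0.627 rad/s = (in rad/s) 0.7685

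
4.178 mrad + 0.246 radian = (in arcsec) 5.16e+04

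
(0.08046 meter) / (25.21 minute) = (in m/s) 5.319e-05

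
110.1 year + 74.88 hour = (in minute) 5.787e+07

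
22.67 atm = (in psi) 333.2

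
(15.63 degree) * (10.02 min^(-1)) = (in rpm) 0.435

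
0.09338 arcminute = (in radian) 2.716e-05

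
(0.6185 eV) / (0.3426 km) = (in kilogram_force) 2.949e-23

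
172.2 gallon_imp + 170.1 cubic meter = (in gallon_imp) 3.759e+04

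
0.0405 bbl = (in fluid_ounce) 217.7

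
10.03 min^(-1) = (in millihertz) 167.2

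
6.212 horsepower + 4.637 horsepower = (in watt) 8090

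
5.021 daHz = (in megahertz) 5.021e-05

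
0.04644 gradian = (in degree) 0.0418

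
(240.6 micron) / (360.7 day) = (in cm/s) 7.72e-10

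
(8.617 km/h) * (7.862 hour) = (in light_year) 7.161e-12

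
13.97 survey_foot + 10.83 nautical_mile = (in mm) 2.006e+07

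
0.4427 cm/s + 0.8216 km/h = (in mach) 0.0006833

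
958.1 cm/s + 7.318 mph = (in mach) 0.03775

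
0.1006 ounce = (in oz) 0.1006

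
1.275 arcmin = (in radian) 0.0003709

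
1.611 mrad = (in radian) 0.001611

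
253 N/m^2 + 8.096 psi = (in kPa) 56.07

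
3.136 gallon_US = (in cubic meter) 0.01187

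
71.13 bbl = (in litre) 1.131e+04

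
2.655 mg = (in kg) 2.655e-06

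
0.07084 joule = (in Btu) 6.714e-05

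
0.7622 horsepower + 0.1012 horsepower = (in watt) 643.8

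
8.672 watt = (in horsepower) 0.01163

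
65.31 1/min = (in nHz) 1.088e+09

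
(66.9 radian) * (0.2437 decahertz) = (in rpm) 1557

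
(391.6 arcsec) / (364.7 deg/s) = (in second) 0.0002983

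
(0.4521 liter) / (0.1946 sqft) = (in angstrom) 2.501e+08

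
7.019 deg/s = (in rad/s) 0.1225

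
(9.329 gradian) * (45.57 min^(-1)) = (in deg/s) 6.377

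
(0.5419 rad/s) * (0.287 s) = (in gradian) 9.901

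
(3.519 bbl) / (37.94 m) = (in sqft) 0.1587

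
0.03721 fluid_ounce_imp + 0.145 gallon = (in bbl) 0.003459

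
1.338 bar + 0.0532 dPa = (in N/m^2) 1.338e+05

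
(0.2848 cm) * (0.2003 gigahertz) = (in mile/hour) 1.276e+06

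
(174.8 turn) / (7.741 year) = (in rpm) 4.296e-05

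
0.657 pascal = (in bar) 6.57e-06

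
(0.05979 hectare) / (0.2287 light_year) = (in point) 7.833e-10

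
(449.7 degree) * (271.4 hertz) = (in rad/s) 2130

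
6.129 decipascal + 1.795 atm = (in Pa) 1.819e+05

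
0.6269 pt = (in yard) 0.0002419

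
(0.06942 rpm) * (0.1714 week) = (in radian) 753.6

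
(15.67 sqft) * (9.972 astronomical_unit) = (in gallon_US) 5.737e+14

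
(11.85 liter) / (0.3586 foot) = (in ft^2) 1.167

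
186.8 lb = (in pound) 186.8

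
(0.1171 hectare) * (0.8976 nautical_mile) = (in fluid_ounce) 6.582e+10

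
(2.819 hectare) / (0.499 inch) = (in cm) 2.224e+08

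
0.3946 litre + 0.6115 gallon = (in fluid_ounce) 91.62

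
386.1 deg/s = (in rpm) 64.35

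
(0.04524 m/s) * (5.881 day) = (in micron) 2.299e+10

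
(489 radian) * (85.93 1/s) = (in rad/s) 4.202e+04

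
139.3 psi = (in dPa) 9.604e+06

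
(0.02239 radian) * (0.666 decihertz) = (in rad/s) 0.001491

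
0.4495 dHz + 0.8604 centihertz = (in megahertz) 5.355e-08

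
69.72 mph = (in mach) 0.09153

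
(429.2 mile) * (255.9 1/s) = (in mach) 5.191e+05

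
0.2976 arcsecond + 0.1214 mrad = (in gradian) 0.00782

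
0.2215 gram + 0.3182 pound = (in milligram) 1.446e+05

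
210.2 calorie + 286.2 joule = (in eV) 7.276e+21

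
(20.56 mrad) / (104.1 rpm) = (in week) 3.118e-09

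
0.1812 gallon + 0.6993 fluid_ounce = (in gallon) 0.1867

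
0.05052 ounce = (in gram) 1.432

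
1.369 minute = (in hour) 0.02282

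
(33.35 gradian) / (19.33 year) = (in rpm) 8.206e-09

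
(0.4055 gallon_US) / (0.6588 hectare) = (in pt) 0.0006605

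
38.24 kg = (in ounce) 1349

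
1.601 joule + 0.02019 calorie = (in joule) 1.685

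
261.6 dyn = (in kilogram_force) 0.0002668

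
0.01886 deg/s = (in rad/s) 0.0003292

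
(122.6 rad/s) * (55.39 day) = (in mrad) 5.867e+11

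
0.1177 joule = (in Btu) 0.0001116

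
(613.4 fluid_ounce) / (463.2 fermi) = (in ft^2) 4.215e+11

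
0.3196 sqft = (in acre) 7.337e-06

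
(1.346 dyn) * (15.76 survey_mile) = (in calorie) 0.08159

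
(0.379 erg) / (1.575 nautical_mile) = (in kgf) 1.325e-12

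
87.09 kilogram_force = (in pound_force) 192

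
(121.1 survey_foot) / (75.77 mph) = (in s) 1.09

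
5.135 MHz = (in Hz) 5.135e+06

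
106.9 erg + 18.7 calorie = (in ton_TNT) 1.87e-08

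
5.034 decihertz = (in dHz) 5.034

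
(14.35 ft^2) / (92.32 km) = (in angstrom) 1.444e+05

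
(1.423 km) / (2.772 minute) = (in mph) 19.14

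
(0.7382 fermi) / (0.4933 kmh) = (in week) 8.907e-21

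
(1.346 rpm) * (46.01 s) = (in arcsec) 1.338e+06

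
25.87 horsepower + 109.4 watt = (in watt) 1.94e+04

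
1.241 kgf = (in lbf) 2.736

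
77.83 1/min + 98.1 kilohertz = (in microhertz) 9.81e+10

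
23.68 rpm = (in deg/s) 142.1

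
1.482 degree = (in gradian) 1.647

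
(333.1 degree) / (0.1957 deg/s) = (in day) 0.0197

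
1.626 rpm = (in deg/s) 9.756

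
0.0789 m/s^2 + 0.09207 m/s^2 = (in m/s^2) 0.171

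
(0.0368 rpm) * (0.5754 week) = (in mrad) 1.341e+06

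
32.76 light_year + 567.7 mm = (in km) 3.099e+14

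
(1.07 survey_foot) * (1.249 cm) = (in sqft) 0.04385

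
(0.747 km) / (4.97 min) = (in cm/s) 250.5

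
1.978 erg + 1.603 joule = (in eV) 1.001e+19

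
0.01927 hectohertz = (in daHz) 0.1927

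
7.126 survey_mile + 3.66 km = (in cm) 1.513e+06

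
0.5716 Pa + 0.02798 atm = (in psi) 0.4113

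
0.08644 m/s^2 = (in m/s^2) 0.08644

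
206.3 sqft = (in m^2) 19.17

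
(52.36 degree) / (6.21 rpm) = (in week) 2.324e-06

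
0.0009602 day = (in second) 82.96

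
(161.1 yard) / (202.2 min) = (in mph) 0.02716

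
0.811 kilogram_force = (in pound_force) 1.788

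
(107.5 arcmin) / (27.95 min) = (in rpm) 0.0001781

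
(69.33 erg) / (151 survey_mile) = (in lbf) 6.414e-12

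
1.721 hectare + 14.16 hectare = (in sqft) 1.709e+06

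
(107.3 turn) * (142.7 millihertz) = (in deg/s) 5512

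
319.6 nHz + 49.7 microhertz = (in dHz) 0.0005002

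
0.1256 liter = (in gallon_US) 0.03318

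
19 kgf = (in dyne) 1.863e+07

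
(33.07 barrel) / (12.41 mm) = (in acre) 0.1047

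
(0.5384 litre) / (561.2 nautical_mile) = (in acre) 1.28e-13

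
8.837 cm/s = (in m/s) 0.08837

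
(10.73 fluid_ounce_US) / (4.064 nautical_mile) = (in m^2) 4.216e-08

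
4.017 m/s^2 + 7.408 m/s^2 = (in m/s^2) 11.43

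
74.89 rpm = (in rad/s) 7.842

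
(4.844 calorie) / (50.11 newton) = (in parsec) 1.311e-17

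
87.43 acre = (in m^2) 3.538e+05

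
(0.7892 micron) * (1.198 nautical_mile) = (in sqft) 0.01885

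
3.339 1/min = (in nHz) 5.565e+07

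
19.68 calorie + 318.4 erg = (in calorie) 19.68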